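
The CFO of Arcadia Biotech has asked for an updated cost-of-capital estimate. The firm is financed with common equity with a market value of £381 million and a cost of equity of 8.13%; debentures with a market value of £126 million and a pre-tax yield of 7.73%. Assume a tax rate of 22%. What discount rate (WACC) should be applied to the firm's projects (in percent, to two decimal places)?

Total capital V = 381 + 126 = 507.
Equity: weight = 381/507 = 0.7515; cost = 8.13%.
Debentures: weight = 126/507 = 0.2485; after-tax cost = 7.73% × (1 − 22%) = 6.0294%.
WACC = 0.7515 × 8.1300% + 0.2485 × 6.0294% = 7.6080%.

7.61%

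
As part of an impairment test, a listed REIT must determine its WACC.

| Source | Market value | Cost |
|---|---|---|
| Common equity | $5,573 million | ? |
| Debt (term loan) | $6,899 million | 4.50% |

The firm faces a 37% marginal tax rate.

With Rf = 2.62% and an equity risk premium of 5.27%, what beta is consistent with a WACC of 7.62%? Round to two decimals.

Total capital V = 5573 + 6899 = 12472.
Equity weight = 5573/12472 = 0.4468.
Term loan weight = 6899/12472 = 0.5532.
Debt contribution = 0.5532 × 4.5% × (1 − 37%) = 1.5682%.
Required equity contribution = 7.62% − 1.5682% = 6.0518%  ⇒  Re = 13.5435%.
CAPM: 13.5435% = 2.62% + β × 5.27%  ⇒  β = 2.0728.

2.07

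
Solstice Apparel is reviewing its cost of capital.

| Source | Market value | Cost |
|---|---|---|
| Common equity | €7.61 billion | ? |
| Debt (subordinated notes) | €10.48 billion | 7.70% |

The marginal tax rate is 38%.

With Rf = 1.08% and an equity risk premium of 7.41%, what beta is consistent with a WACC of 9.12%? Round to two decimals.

Total capital V = 7.61 + 10.48 = 18.09.
Equity weight = 7.61/18.09 = 0.4207.
Subordinated notes weight = 10.48/18.09 = 0.5793.
Debt contribution = 0.5793 × 7.7% × (1 − 38%) = 2.7657%.
Required equity contribution = 9.12% − 2.7657% = 6.3543%  ⇒  Re = 15.1050%.
CAPM: 15.1050% = 1.08% + β × 7.41%  ⇒  β = 1.8927.

1.89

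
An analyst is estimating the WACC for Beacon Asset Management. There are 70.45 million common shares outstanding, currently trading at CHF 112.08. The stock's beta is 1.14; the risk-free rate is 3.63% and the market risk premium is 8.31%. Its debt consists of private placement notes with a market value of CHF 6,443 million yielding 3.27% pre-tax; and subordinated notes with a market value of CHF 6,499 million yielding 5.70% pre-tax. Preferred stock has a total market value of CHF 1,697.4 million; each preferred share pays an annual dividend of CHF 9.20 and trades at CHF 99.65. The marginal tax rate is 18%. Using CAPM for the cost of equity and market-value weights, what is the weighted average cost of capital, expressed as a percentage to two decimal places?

Cost of equity via CAPM: Re = 3.63% + 1.14 × 8.31% = 13.1034%.
Cost of preferred: Rp = 9.2 / 99.65 = 9.2323%.
Market value of equity E = 112.08 × 70.45m = 7896.036m.
Total capital V = 7896.036 + 1697.4 + 6443 + 6499 = 22535.436.
Equity: weight = 7896.036/22535.436 = 0.3504; cost = 13.1034%.
Preferred: weight = 1697.4/22535.436 = 0.0753; cost = 9.2323%.
Private placement notes: weight = 6443/22535.436 = 0.2859; after-tax cost = 3.27% × (1 − 18%) = 2.6814%.
Subordinated notes: weight = 6499/22535.436 = 0.2884; after-tax cost = 5.7% × (1 − 18%) = 4.6740%.
WACC = 0.3504 × 13.1034% + 0.0753 × 9.2323% + 0.2859 × 2.6814% + 0.2884 × 4.6740% = 7.4012%.

7.40%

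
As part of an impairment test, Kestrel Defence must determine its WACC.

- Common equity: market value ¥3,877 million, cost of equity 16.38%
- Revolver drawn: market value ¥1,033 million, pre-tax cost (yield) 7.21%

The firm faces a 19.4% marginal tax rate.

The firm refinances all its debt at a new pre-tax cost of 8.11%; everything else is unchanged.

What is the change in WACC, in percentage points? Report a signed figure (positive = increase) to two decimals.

+0.15 pp

Current WACC:
Total capital V = 3877 + 1033 = 4910.
Equity: weight = 3877/4910 = 0.7896; cost = 16.38%.
Revolver drawn: weight = 1033/4910 = 0.2104; after-tax cost = 7.21% × (1 − 19.4%) = 5.8113%.
WACC = 0.7896 × 16.3800% + 0.2104 × 5.8113% = 14.1565%.
After the change:
Total capital V = 3877 + 1033 = 4910.
Equity: weight = 3877/4910 = 0.7896; cost = 16.38%.
Revolver drawn: weight = 1033/4910 = 0.2104; after-tax cost = 8.11% × (1 − 19.4%) = 6.5367%.
WACC = 0.7896 × 16.3800% + 0.2104 × 6.5367% = 14.3091%.
Change in WACC = 14.3091% − 14.1565% = 0.1526 pp.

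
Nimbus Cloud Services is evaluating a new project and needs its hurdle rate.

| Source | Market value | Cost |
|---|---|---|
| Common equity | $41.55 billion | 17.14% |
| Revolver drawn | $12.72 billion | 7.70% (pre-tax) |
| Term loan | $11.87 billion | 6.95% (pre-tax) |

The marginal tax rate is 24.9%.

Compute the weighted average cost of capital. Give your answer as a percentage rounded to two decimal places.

12.82%

Total capital V = 41.55 + 12.72 + 11.87 = 66.14.
Equity: weight = 41.55/66.14 = 0.6282; cost = 17.14%.
Revolver drawn: weight = 12.72/66.14 = 0.1923; after-tax cost = 7.7% × (1 − 24.9%) = 5.7827%.
Term loan: weight = 11.87/66.14 = 0.1795; after-tax cost = 6.95% × (1 − 24.9%) = 5.2195%.
WACC = 0.6282 × 17.1400% + 0.1923 × 5.7827% + 0.1795 × 5.2195% = 12.8164%.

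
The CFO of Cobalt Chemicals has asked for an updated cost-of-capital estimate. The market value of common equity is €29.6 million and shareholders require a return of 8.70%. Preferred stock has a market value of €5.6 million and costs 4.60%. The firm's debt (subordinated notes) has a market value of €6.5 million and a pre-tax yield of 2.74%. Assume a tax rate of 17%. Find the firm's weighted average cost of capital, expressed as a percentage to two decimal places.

Total capital V = 29.6 + 5.6 + 6.5 = 41.7.
Equity: weight = 29.6/41.7 = 0.7098; cost = 8.7%.
Preferred: weight = 5.6/41.7 = 0.1343; cost = 4.6%.
Subordinated notes: weight = 6.5/41.7 = 0.1559; after-tax cost = 2.74% × (1 − 17%) = 2.2742%.
WACC = 0.7098 × 8.7000% + 0.1343 × 4.6000% + 0.1559 × 2.2742% = 7.1478%.

7.15%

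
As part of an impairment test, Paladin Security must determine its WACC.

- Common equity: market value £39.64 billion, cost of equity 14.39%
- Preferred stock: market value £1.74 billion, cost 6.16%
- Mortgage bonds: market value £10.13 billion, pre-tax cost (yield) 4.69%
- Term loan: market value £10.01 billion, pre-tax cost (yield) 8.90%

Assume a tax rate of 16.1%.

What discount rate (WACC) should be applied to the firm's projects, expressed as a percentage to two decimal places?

11.31%

Total capital V = 39.64 + 1.74 + 10.13 + 10.01 = 61.52.
Equity: weight = 39.64/61.52 = 0.6443; cost = 14.39%.
Preferred: weight = 1.74/61.52 = 0.0283; cost = 6.16%.
Mortgage bonds: weight = 10.13/61.52 = 0.1647; after-tax cost = 4.69% × (1 − 16.1%) = 3.9349%.
Term loan: weight = 10.01/61.52 = 0.1627; after-tax cost = 8.9% × (1 − 16.1%) = 7.4671%.
WACC = 0.6443 × 14.3900% + 0.0283 × 6.1600% + 0.1647 × 3.9349% + 0.1627 × 7.4671% = 11.3092%.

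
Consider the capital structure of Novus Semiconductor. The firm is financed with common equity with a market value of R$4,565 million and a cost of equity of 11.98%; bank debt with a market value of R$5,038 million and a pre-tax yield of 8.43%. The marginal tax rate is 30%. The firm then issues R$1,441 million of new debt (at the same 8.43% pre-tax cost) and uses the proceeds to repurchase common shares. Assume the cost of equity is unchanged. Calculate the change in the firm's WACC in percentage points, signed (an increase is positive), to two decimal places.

Current WACC:
Total capital V = 4565 + 5038 = 9603.
Equity: weight = 4565/9603 = 0.4754; cost = 11.98%.
Bank debt: weight = 5038/9603 = 0.5246; after-tax cost = 8.43% × (1 − 30%) = 5.9010%.
WACC = 0.4754 × 11.9800% + 0.5246 × 5.9010% = 8.7908%.
After the change:
Total capital V = 3124 + 6479 = 9603.
Equity: weight = 3124/9603 = 0.3253; cost = 11.98%.
Bank debt: weight = 6479/9603 = 0.6747; after-tax cost = 8.43% × (1 − 30%) = 5.9010%.
WACC = 0.3253 × 11.9800% + 0.6747 × 5.9010% = 7.8786%.
Change in WACC = 7.8786% − 8.7908% = -0.9122 pp.

-0.91 pp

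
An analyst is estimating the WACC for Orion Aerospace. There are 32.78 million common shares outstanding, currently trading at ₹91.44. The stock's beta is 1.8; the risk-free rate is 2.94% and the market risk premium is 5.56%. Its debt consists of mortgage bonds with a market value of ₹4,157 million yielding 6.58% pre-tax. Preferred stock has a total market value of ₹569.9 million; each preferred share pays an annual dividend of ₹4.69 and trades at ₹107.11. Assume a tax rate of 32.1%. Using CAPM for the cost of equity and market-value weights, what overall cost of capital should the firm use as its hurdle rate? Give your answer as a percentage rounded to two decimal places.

7.75%

Cost of equity via CAPM: Re = 2.94% + 1.8 × 5.56% = 12.9480%.
Cost of preferred: Rp = 4.69 / 107.11 = 4.3787%.
Market value of equity E = 91.44 × 32.78m = 2997.4032m.
Total capital V = 2997.4032 + 569.9 + 4157 = 7724.3032.
Equity: weight = 2997.4032/7724.3032 = 0.3880; cost = 12.948%.
Preferred: weight = 569.9/7724.3032 = 0.0738; cost = 4.3787%.
Mortgage bonds: weight = 4157/7724.3032 = 0.5382; after-tax cost = 6.58% × (1 − 32.1%) = 4.4678%.
WACC = 0.3880 × 12.9480% + 0.0738 × 4.3787% + 0.5382 × 4.4678% = 7.7520%.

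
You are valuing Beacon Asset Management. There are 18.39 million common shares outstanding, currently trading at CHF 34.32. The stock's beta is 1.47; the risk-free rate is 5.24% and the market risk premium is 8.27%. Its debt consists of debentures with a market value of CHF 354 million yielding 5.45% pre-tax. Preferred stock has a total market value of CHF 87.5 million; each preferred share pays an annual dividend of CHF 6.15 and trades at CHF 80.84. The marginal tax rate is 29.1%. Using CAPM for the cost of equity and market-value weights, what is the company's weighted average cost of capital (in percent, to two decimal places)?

Cost of equity via CAPM: Re = 5.24% + 1.47 × 8.27% = 17.3969%.
Cost of preferred: Rp = 6.15 / 80.84 = 7.6076%.
Market value of equity E = 34.32 × 18.39m = 631.1448m.
Total capital V = 631.1448 + 87.5 + 354 = 1072.6448.
Equity: weight = 631.1448/1072.6448 = 0.5884; cost = 17.3969%.
Preferred: weight = 87.5/1072.6448 = 0.0816; cost = 7.6076%.
Debentures: weight = 354/1072.6448 = 0.3300; after-tax cost = 5.45% × (1 − 29.1%) = 3.8640%.
WACC = 0.5884 × 17.3969% + 0.0816 × 7.6076% + 0.3300 × 3.8640% = 12.1322%.

12.13%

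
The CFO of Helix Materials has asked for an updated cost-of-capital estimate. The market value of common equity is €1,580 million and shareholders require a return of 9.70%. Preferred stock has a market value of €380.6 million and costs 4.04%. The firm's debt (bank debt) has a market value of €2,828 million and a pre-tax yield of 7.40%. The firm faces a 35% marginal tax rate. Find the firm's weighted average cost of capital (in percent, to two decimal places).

6.36%

Total capital V = 1580 + 380.6 + 2828 = 4788.6.
Equity: weight = 1580/4788.6 = 0.3300; cost = 9.7%.
Preferred: weight = 380.6/4788.6 = 0.0795; cost = 4.04%.
Bank debt: weight = 2828/4788.6 = 0.5906; after-tax cost = 7.4% × (1 − 35%) = 4.8100%.
WACC = 0.3300 × 9.7000% + 0.0795 × 4.0400% + 0.5906 × 4.8100% = 6.3623%.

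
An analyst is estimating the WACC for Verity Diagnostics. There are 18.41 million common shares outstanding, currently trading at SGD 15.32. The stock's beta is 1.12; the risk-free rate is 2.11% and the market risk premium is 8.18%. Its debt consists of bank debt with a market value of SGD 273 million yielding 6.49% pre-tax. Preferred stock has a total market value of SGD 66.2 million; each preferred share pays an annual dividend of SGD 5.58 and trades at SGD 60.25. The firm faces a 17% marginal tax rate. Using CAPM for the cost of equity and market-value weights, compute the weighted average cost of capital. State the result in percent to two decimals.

8.47%

Cost of equity via CAPM: Re = 2.11% + 1.12 × 8.18% = 11.2716%.
Cost of preferred: Rp = 5.58 / 60.25 = 9.2614%.
Market value of equity E = 15.32 × 18.41m = 282.0412m.
Total capital V = 282.0412 + 66.2 + 273 = 621.2412.
Equity: weight = 282.0412/621.2412 = 0.4540; cost = 11.2716%.
Preferred: weight = 66.2/621.2412 = 0.1066; cost = 9.2614%.
Bank debt: weight = 273/621.2412 = 0.4394; after-tax cost = 6.49% × (1 − 17%) = 5.3867%.
WACC = 0.4540 × 11.2716% + 0.1066 × 9.2614% + 0.4394 × 5.3867% = 8.4713%.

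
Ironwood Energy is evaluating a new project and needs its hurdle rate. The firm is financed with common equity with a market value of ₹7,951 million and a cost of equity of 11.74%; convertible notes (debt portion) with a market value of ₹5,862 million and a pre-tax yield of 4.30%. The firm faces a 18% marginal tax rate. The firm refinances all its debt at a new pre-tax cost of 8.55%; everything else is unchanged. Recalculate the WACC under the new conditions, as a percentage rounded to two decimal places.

After the change:
Total capital V = 7951 + 5862 = 13813.
Equity: weight = 7951/13813 = 0.5756; cost = 11.74%.
Convertible notes (debt portion): weight = 5862/13813 = 0.4244; after-tax cost = 8.55% × (1 − 18%) = 7.0110%.
WACC = 0.5756 × 11.7400% + 0.4244 × 7.0110% = 9.7331%.

9.73%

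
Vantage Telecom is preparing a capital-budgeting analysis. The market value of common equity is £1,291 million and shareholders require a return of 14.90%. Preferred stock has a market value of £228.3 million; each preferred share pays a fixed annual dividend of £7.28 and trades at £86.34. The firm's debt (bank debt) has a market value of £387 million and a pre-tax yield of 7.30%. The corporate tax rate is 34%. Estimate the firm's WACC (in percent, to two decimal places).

12.08%

Cost of preferred: Rp = 7.28 / 86.34 = 8.4318%.
Total capital V = 1291 + 228.3 + 387 = 1906.3.
Equity: weight = 1291/1906.3 = 0.6772; cost = 14.9%.
Preferred: weight = 228.3/1906.3 = 0.1198; cost = 8.4318%.
Bank debt: weight = 387/1906.3 = 0.2030; after-tax cost = 7.3% × (1 − 34%) = 4.8180%.
WACC = 0.6772 × 14.9000% + 0.1198 × 8.4318% + 0.2030 × 4.8180% = 12.0786%.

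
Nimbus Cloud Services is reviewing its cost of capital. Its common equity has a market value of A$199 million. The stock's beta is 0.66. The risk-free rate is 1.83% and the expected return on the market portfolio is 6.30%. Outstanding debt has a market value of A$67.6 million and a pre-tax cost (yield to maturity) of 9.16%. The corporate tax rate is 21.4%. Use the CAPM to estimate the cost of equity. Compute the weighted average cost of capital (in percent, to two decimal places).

Market risk premium = 6.3% − 1.83% = 4.47%.
Cost of equity via CAPM: Re = 1.83% + 0.66 × 4.47% = 4.7802%.
Total capital V = 199 + 67.6 = 266.6.
Equity: weight = 199/266.6 = 0.7464; cost = 4.7802%.
Debt: weight = 67.6/266.6 = 0.2536; after-tax cost = 9.16% × (1 − 21.4%) = 7.1998%.
WACC = 0.7464 × 4.7802% + 0.2536 × 7.1998% = 5.3937%.

5.39%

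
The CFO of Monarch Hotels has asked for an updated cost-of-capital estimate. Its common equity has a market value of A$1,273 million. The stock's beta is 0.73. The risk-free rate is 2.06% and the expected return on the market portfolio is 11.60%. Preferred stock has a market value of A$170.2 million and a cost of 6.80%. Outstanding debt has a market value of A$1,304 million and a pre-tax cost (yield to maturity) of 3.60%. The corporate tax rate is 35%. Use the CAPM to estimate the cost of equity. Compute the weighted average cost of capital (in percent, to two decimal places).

5.71%

Market risk premium = 11.6% − 2.06% = 9.54%.
Cost of equity via CAPM: Re = 2.06% + 0.73 × 9.54% = 9.0242%.
Total capital V = 1273 + 170.2 + 1304 = 2747.2.
Equity: weight = 1273/2747.2 = 0.4634; cost = 9.0242%.
Preferred: weight = 170.2/2747.2 = 0.0620; cost = 6.8%.
Debt: weight = 1304/2747.2 = 0.4747; after-tax cost = 3.6% × (1 − 35%) = 2.3400%.
WACC = 0.4634 × 9.0242% + 0.0620 × 6.8000% + 0.4747 × 2.3400% = 5.7136%.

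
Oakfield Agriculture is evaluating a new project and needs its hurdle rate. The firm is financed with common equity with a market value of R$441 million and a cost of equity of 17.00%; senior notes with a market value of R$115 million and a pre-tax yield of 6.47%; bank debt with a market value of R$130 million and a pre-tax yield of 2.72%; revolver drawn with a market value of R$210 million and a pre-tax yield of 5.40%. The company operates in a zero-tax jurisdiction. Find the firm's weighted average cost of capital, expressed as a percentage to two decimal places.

10.86%

Total capital V = 441 + 115 + 130 + 210 = 896.
Equity: weight = 441/896 = 0.4922; cost = 17%.
Senior notes: weight = 115/896 = 0.1283; after-tax cost = 6.47% × (1 − 0%) = 6.4700%.
Bank debt: weight = 130/896 = 0.1451; after-tax cost = 2.72% × (1 − 0%) = 2.7200%.
Revolver drawn: weight = 210/896 = 0.2344; after-tax cost = 5.4% × (1 − 0%) = 5.4000%.
WACC = 0.4922 × 17.0000% + 0.1283 × 6.4700% + 0.1451 × 2.7200% + 0.2344 × 5.4000% = 10.8579%.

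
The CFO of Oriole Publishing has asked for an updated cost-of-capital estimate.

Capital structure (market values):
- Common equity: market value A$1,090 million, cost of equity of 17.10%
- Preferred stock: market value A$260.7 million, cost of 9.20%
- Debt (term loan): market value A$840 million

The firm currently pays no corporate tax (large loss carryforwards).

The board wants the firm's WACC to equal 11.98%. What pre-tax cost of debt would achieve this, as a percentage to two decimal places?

6.20%

Total capital V = 1090 + 260.7 + 840 = 2190.7.
Equity weight = 1090/2190.7 = 0.4976.
Preferred weight = 260.7/2190.7 = 0.1190.
Term loan weight = 840/2190.7 = 0.3834.
Equity contribution = 0.4976 × 17.1% = 8.5082%.
Preferred contribution = 0.1190 × 9.2% = 1.0948%.
Remaining for debt = 11.98% − 9.6031% = 2.3769%.
Rd × (1 − 0%) × 0.3834 = 2.3769%  ⇒  Rd = 6.1990%.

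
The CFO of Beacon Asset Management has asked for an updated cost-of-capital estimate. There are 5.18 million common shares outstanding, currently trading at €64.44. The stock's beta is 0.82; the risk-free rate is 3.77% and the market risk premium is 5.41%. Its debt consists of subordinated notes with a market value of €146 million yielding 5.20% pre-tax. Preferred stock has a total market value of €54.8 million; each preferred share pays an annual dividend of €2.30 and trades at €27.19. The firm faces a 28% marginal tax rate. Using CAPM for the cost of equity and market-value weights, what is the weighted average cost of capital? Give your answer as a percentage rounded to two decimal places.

Cost of equity via CAPM: Re = 3.77% + 0.82 × 5.41% = 8.2062%.
Cost of preferred: Rp = 2.3 / 27.19 = 8.4590%.
Market value of equity E = 64.44 × 5.18m = 333.7992m.
Total capital V = 333.7992 + 54.8 + 146 = 534.5992.
Equity: weight = 333.7992/534.5992 = 0.6244; cost = 8.2062%.
Preferred: weight = 54.8/534.5992 = 0.1025; cost = 8.459%.
Subordinated notes: weight = 146/534.5992 = 0.2731; after-tax cost = 5.2% × (1 − 28%) = 3.7440%.
WACC = 0.6244 × 8.2062% + 0.1025 × 8.4590% + 0.2731 × 3.7440% = 7.0135%.

7.01%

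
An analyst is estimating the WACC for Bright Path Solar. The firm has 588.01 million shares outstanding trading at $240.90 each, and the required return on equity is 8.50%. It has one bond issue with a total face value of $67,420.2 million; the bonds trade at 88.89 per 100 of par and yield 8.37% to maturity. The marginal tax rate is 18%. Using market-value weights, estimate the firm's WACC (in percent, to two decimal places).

8.01%

Market value of equity E = 240.9 × 588.01m = 141651.609m. Market value of debt D = 67420.2m × 88.89/100 = 59929.81578m.
Total capital V = 141651.609 + 59929.81578 = 201581.42478.
Equity: weight = 141651.609/201581.42478 = 0.7027; cost = 8.5%.
Bonds outstanding: weight = 59929.81578/201581.42478 = 0.2973; after-tax cost = 8.37% × (1 − 18%) = 6.8634%.
WACC = 0.7027 × 8.5000% + 0.2973 × 6.8634% = 8.0134%.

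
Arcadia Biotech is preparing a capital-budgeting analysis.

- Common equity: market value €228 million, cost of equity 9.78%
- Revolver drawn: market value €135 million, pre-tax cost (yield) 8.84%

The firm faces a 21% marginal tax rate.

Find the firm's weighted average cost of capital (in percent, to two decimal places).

8.74%

Total capital V = 228 + 135 = 363.
Equity: weight = 228/363 = 0.6281; cost = 9.78%.
Revolver drawn: weight = 135/363 = 0.3719; after-tax cost = 8.84% × (1 − 21%) = 6.9836%.
WACC = 0.6281 × 9.7800% + 0.3719 × 6.9836% = 8.7400%.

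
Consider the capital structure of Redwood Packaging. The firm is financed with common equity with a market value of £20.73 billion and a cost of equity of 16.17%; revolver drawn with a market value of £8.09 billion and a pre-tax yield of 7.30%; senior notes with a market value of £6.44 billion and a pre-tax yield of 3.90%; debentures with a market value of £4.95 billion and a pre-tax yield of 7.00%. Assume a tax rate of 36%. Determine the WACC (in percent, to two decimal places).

Total capital V = 20.73 + 8.09 + 6.44 + 4.95 = 40.21.
Equity: weight = 20.73/40.21 = 0.5155; cost = 16.17%.
Revolver drawn: weight = 8.09/40.21 = 0.2012; after-tax cost = 7.3% × (1 − 36%) = 4.6720%.
Senior notes: weight = 6.44/40.21 = 0.1602; after-tax cost = 3.9% × (1 − 36%) = 2.4960%.
Debentures: weight = 4.95/40.21 = 0.1231; after-tax cost = 7% × (1 − 36%) = 4.4800%.
WACC = 0.5155 × 16.1700% + 0.2012 × 4.6720% + 0.1602 × 2.4960% + 0.1231 × 4.4800% = 10.2276%.

10.23%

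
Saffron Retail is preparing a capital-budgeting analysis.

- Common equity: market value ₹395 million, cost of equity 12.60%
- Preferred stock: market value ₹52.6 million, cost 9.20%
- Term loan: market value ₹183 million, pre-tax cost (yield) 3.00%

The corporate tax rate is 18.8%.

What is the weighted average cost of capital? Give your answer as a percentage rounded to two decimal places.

9.37%

Total capital V = 395 + 52.6 + 183 = 630.6.
Equity: weight = 395/630.6 = 0.6264; cost = 12.6%.
Preferred: weight = 52.6/630.6 = 0.0834; cost = 9.2%.
Term loan: weight = 183/630.6 = 0.2902; after-tax cost = 3% × (1 − 18.8%) = 2.4360%.
WACC = 0.6264 × 12.6000% + 0.0834 × 9.2000% + 0.2902 × 2.4360% = 9.3668%.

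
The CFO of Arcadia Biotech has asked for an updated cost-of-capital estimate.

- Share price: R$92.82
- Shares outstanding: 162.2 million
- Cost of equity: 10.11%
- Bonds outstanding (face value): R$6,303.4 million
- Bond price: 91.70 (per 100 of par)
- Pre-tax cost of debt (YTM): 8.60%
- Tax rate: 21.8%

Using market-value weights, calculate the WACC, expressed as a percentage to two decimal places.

9.17%

Market value of equity E = 92.82 × 162.2m = 15055.404m. Market value of debt D = 6303.4m × 91.7/100 = 5780.2178m.
Total capital V = 15055.404 + 5780.2178 = 20835.6218.
Equity: weight = 15055.404/20835.6218 = 0.7226; cost = 10.11%.
Bonds outstanding: weight = 5780.2178/20835.6218 = 0.2774; after-tax cost = 8.6% × (1 − 21.8%) = 6.7252%.
WACC = 0.7226 × 10.1100% + 0.2774 × 6.7252% = 9.1710%.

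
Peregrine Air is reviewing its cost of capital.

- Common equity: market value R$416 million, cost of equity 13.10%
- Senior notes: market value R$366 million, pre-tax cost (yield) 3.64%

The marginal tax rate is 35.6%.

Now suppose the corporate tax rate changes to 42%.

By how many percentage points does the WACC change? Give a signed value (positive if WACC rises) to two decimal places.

-0.11 pp

Current WACC:
Total capital V = 416 + 366 = 782.
Equity: weight = 416/782 = 0.5320; cost = 13.1%.
Senior notes: weight = 366/782 = 0.4680; after-tax cost = 3.64% × (1 − 35.6%) = 2.3442%.
WACC = 0.5320 × 13.1000% + 0.4680 × 2.3442% = 8.0659%.
After the change:
Total capital V = 416 + 366 = 782.
Equity: weight = 416/782 = 0.5320; cost = 13.1%.
Senior notes: weight = 366/782 = 0.4680; after-tax cost = 3.64% × (1 − 42%) = 2.1112%.
WACC = 0.5320 × 13.1000% + 0.4680 × 2.1112% = 7.9569%.
Change in WACC = 7.9569% − 8.0659% = -0.1090 pp.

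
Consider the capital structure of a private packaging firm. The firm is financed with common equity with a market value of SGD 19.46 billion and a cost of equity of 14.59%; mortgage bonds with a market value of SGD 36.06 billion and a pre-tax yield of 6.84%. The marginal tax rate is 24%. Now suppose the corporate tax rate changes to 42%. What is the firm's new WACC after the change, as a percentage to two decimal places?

7.69%

After the change:
Total capital V = 19.46 + 36.06 = 55.52.
Equity: weight = 19.46/55.52 = 0.3505; cost = 14.59%.
Mortgage bonds: weight = 36.06/55.52 = 0.6495; after-tax cost = 6.84% × (1 − 42%) = 3.9672%.
WACC = 0.3505 × 14.5900% + 0.6495 × 3.9672% = 7.6905%.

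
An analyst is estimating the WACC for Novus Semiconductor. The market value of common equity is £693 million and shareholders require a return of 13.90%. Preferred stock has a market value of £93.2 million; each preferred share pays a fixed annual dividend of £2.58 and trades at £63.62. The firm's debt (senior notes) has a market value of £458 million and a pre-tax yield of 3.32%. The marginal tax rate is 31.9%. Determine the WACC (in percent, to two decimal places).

8.88%

Cost of preferred: Rp = 2.58 / 63.62 = 4.0553%.
Total capital V = 693 + 93.2 + 458 = 1244.2.
Equity: weight = 693/1244.2 = 0.5570; cost = 13.9%.
Preferred: weight = 93.2/1244.2 = 0.0749; cost = 4.0553%.
Senior notes: weight = 458/1244.2 = 0.3681; after-tax cost = 3.32% × (1 − 31.9%) = 2.2609%.
WACC = 0.5570 × 13.9000% + 0.0749 × 4.0553% + 0.3681 × 2.2609% = 8.8781%.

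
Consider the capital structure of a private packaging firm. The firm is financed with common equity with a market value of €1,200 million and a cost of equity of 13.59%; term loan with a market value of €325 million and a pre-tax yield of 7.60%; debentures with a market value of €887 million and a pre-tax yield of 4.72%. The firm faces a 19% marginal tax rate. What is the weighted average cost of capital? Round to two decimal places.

Total capital V = 1200 + 325 + 887 = 2412.
Equity: weight = 1200/2412 = 0.4975; cost = 13.59%.
Term loan: weight = 325/2412 = 0.1347; after-tax cost = 7.6% × (1 − 19%) = 6.1560%.
Debentures: weight = 887/2412 = 0.3677; after-tax cost = 4.72% × (1 − 19%) = 3.8232%.
WACC = 0.4975 × 13.5900% + 0.1347 × 6.1560% + 0.3677 × 3.8232% = 8.9966%.

9.00%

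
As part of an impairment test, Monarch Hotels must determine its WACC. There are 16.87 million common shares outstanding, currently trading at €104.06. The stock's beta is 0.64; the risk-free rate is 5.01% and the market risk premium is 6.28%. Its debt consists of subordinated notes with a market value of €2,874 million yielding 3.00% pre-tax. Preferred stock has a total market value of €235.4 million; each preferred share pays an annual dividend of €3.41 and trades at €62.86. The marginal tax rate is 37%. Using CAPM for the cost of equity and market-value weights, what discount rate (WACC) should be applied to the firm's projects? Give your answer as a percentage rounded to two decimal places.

Cost of equity via CAPM: Re = 5.01% + 0.64 × 6.28% = 9.0292%.
Cost of preferred: Rp = 3.41 / 62.86 = 5.4248%.
Market value of equity E = 104.06 × 16.87m = 1755.4922m.
Total capital V = 1755.4922 + 235.4 + 2874 = 4864.8922.
Equity: weight = 1755.4922/4864.8922 = 0.3608; cost = 9.0292%.
Preferred: weight = 235.4/4864.8922 = 0.0484; cost = 5.4248%.
Subordinated notes: weight = 2874/4864.8922 = 0.5908; after-tax cost = 3% × (1 − 37%) = 1.8900%.
WACC = 0.3608 × 9.0292% + 0.0484 × 5.4248% + 0.5908 × 1.8900% = 4.6372%.

4.64%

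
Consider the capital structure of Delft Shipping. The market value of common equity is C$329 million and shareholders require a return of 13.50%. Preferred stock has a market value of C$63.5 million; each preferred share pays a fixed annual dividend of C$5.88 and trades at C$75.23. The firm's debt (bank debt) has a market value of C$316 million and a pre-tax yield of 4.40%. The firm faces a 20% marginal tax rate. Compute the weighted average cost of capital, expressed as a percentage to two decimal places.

Cost of preferred: Rp = 5.88 / 75.23 = 7.8160%.
Total capital V = 329 + 63.5 + 316 = 708.5.
Equity: weight = 329/708.5 = 0.4644; cost = 13.5%.
Preferred: weight = 63.5/708.5 = 0.0896; cost = 7.816%.
Bank debt: weight = 316/708.5 = 0.4460; after-tax cost = 4.4% × (1 − 20%) = 3.5200%.
WACC = 0.4644 × 13.5000% + 0.0896 × 7.8160% + 0.4460 × 3.5200% = 8.5394%.

8.54%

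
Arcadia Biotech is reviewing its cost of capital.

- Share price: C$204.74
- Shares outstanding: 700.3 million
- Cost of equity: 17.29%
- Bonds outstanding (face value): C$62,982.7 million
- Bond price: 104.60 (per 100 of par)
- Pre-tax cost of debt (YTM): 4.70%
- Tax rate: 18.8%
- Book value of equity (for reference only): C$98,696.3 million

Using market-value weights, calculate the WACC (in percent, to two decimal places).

13.05%

Market value of equity E = 204.74 × 700.3m = 143379.422m. Market value of debt D = 62982.7m × 104.6/100 = 65879.9042m.
Total capital V = 143379.422 + 65879.9042 = 209259.3262.
Equity: weight = 143379.422/209259.3262 = 0.6852; cost = 17.29%.
Bonds outstanding: weight = 65879.9042/209259.3262 = 0.3148; after-tax cost = 4.7% × (1 − 18.8%) = 3.8164%.
WACC = 0.6852 × 17.2900% + 0.3148 × 3.8164% = 13.0482%.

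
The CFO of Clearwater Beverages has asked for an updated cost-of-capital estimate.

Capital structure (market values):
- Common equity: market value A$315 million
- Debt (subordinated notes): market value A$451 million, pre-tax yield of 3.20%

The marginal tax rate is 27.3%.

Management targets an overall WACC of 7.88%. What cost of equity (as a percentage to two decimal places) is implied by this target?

Total capital V = 315 + 451 = 766.
Equity weight = 315/766 = 0.4112.
Subordinated notes weight = 451/766 = 0.5888.
Debt contribution = 0.5888 × 3.2% × (1 − 27.3%) = 1.3697%.
Required equity contribution = 7.88% − 1.3697% = 6.5103%.
Re = 6.5103% / 0.4112 = 15.8313%.

15.83%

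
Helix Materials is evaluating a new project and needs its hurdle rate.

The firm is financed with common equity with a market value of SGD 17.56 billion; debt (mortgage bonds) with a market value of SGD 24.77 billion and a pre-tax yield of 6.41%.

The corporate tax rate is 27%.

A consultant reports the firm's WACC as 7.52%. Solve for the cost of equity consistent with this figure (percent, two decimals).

11.53%

Total capital V = 17.56 + 24.77 = 42.33.
Equity weight = 17.56/42.33 = 0.4148.
Mortgage bonds weight = 24.77/42.33 = 0.5852.
Debt contribution = 0.5852 × 6.41% × (1 − 27%) = 2.7382%.
Required equity contribution = 7.52% − 2.7382% = 4.7818%.
Re = 4.7818% / 0.4148 = 11.5271%.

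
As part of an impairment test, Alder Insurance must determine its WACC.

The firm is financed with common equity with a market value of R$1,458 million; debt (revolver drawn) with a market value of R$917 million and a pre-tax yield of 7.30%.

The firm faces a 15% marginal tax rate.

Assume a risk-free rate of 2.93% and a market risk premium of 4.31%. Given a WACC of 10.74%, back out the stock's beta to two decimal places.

Total capital V = 1458 + 917 = 2375.
Equity weight = 1458/2375 = 0.6139.
Revolver drawn weight = 917/2375 = 0.3861.
Debt contribution = 0.3861 × 7.3% × (1 − 15%) = 2.3958%.
Required equity contribution = 10.74% − 2.3958% = 8.3442%  ⇒  Re = 13.5923%.
CAPM: 13.5923% = 2.93% + β × 4.31%  ⇒  β = 2.4738.

2.47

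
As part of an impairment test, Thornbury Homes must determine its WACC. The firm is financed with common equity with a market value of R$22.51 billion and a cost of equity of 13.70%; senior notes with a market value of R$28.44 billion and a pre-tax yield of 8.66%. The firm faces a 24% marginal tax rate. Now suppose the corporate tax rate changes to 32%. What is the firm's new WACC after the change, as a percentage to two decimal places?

After the change:
Total capital V = 22.51 + 28.44 = 50.95.
Equity: weight = 22.51/50.95 = 0.4418; cost = 13.7%.
Senior notes: weight = 28.44/50.95 = 0.5582; after-tax cost = 8.66% × (1 − 32%) = 5.8888%.
WACC = 0.4418 × 13.7000% + 0.5582 × 5.8888% = 9.3398%.

9.34%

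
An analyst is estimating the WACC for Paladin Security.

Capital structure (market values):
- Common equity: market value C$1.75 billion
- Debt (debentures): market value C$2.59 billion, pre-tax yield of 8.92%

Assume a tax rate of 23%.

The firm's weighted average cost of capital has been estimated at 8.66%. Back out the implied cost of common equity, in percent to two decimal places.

11.31%

Total capital V = 1.75 + 2.59 = 4.34.
Equity weight = 1.75/4.34 = 0.4032.
Debentures weight = 2.59/4.34 = 0.5968.
Debt contribution = 0.5968 × 8.92% × (1 − 23%) = 4.0989%.
Required equity contribution = 8.66% − 4.0989% = 4.5611%.
Re = 4.5611% / 0.4032 = 11.3116%.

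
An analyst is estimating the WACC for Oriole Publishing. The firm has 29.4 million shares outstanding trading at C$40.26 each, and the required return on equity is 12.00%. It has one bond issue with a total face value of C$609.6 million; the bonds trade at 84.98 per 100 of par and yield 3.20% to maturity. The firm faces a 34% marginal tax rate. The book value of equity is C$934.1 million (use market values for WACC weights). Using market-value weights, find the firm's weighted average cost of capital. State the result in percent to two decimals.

8.99%

Market value of equity E = 40.26 × 29.4m = 1183.644m. Market value of debt D = 609.6m × 84.98/100 = 518.03808m.
Total capital V = 1183.644 + 518.03808 = 1701.68208.
Equity: weight = 1183.644/1701.68208 = 0.6956; cost = 12%.
Bonds outstanding: weight = 518.03808/1701.68208 = 0.3044; after-tax cost = 3.2% × (1 − 34%) = 2.1120%.
WACC = 0.6956 × 12.0000% + 0.3044 × 2.1120% = 8.9898%.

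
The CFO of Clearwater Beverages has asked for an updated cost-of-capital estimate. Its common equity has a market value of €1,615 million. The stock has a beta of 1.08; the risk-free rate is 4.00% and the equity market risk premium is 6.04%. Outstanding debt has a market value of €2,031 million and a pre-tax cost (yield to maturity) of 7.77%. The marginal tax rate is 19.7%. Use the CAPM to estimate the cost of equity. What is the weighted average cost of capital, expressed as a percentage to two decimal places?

8.14%

Cost of equity via CAPM: Re = 4.0% + 1.08 × 6.04% = 10.5232%.
Total capital V = 1615 + 2031 = 3646.
Equity: weight = 1615/3646 = 0.4430; cost = 10.5232%.
Debt: weight = 2031/3646 = 0.5570; after-tax cost = 7.77% × (1 − 19.7%) = 6.2393%.
WACC = 0.4430 × 10.5232% + 0.5570 × 6.2393% = 8.1369%.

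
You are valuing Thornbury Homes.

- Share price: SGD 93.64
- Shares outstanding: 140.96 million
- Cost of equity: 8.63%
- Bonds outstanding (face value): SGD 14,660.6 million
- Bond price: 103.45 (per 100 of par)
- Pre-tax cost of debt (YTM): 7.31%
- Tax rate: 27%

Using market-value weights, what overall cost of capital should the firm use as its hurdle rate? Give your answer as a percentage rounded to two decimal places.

6.87%

Market value of equity E = 93.64 × 140.96m = 13199.4944m. Market value of debt D = 14660.6m × 103.45/100 = 15166.3907m.
Total capital V = 13199.4944 + 15166.3907 = 28365.8851.
Equity: weight = 13199.4944/28365.8851 = 0.4653; cost = 8.63%.
Bonds outstanding: weight = 15166.3907/28365.8851 = 0.5347; after-tax cost = 7.31% × (1 − 27%) = 5.3363%.
WACC = 0.4653 × 8.6300% + 0.5347 × 5.3363% = 6.8690%.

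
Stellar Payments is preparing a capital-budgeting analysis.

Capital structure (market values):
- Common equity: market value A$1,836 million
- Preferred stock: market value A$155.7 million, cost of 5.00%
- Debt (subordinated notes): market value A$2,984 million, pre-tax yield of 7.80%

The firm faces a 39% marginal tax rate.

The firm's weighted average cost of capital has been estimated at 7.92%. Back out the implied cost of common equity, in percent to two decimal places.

13.31%

Total capital V = 1836 + 155.7 + 2984 = 4975.7.
Equity weight = 1836/4975.7 = 0.3690.
Preferred weight = 155.7/4975.7 = 0.0313.
Subordinated notes weight = 2984/4975.7 = 0.5997.
Debt contribution = 0.5997 × 7.8% × (1 − 39%) = 2.8534%.
Preferred contribution = 0.0313 × 5% = 0.1565%.
Required equity contribution = 7.92% − 3.0099% = 4.9101%.
Re = 4.9101% / 0.3690 = 13.3067%.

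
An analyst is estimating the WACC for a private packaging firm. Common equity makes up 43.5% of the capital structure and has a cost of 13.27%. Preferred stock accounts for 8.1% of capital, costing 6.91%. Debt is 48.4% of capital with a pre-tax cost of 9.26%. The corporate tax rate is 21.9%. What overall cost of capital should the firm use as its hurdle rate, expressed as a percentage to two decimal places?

After-tax cost of debt = 9.26% × (1 − 21.9%) = 7.2321%.
WACC = 0.435 × 13.2700% + 0.081 × 6.9100% + 0.484 × 7.2321% = 9.8325%.

9.83%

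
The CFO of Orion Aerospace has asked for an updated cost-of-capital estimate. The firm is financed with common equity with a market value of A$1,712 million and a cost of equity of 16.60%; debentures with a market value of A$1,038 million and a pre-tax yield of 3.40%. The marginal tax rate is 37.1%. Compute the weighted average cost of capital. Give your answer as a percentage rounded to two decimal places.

Total capital V = 1712 + 1038 = 2750.
Equity: weight = 1712/2750 = 0.6225; cost = 16.6%.
Debentures: weight = 1038/2750 = 0.3775; after-tax cost = 3.4% × (1 − 37.1%) = 2.1386%.
WACC = 0.6225 × 16.6000% + 0.3775 × 2.1386% = 11.1415%.

11.14%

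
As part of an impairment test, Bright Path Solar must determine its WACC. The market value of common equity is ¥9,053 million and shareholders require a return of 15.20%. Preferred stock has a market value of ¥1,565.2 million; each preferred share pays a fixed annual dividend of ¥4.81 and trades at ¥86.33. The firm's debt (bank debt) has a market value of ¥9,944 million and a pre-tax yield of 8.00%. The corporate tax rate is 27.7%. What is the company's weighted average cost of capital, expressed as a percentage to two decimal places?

Cost of preferred: Rp = 4.81 / 86.33 = 5.5716%.
Total capital V = 9053 + 1565.2 + 9944 = 20562.2.
Equity: weight = 9053/20562.2 = 0.4403; cost = 15.2%.
Preferred: weight = 1565.2/20562.2 = 0.0761; cost = 5.5716%.
Bank debt: weight = 9944/20562.2 = 0.4836; after-tax cost = 8% × (1 − 27.7%) = 5.7840%.
WACC = 0.4403 × 15.2000% + 0.0761 × 5.5716% + 0.4836 × 5.7840% = 9.9135%.

9.91%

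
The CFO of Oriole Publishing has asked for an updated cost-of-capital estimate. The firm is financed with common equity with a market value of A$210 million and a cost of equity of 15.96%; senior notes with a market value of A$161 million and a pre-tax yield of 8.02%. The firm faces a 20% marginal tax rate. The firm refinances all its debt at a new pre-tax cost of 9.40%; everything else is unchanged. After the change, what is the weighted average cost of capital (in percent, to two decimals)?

After the change:
Total capital V = 210 + 161 = 371.
Equity: weight = 210/371 = 0.5660; cost = 15.96%.
Senior notes: weight = 161/371 = 0.4340; after-tax cost = 9.4% × (1 − 20%) = 7.5200%.
WACC = 0.5660 × 15.9600% + 0.4340 × 7.5200% = 12.2974%.

12.30%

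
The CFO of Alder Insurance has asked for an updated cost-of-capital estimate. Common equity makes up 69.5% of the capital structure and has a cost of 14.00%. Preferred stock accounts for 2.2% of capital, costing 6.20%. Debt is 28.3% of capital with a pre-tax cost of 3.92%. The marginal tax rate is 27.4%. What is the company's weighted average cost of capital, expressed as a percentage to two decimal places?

After-tax cost of debt = 3.92% × (1 − 27.4%) = 2.8459%.
WACC = 0.695 × 14.0000% + 0.022 × 6.2000% + 0.283 × 2.8459% = 10.6718%.

10.67%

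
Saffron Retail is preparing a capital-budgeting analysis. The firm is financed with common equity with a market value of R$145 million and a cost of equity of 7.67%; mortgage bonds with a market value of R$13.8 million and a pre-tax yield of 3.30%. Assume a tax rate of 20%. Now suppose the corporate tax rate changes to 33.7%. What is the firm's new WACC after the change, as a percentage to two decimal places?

After the change:
Total capital V = 145 + 13.8 = 158.8.
Equity: weight = 145/158.8 = 0.9131; cost = 7.67%.
Mortgage bonds: weight = 13.8/158.8 = 0.0869; after-tax cost = 3.3% × (1 − 33.7%) = 2.1879%.
WACC = 0.9131 × 7.6700% + 0.0869 × 2.1879% = 7.1936%.

7.19%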